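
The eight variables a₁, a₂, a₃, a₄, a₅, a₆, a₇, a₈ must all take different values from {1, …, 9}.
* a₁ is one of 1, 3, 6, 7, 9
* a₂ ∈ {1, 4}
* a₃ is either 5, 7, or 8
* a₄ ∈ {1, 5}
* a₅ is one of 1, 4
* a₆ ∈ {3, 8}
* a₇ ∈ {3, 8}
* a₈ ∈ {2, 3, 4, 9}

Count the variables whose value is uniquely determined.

a₂ and a₅ between them cover only {1, 4} — a naked pair. Remove those values from a₁, a₄, a₈.
a₄ must be 5 (only option left). Strike 5 from a₃.
a₆ and a₇ share exactly the 2 values {3, 8}; by pigeonhole those values go to them, so strike 3, 8 from a₁, a₃, a₈.
That leaves a₃ = 7. Eliminate 7 elsewhere: a₁.
Determined: a₃=7, a₄=5. The other variables each still have more than one consistent value. That makes 2.

2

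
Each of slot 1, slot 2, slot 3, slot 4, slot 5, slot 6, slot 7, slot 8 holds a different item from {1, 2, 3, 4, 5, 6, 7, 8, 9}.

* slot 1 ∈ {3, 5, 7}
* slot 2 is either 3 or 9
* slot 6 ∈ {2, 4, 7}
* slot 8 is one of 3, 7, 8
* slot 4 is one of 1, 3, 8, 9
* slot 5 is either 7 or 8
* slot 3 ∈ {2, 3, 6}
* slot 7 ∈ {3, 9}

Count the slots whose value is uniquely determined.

2

The 2 variables slot 2 and slot 7 are confined to {3, 9}, which locks those values in; drop them from slot 1, slot 3, slot 4, slot 8.
slot 5 and slot 8 between them cover only {7, 8} — a naked pair. Remove those values from slot 1, slot 4, slot 6.
slot 1 must be 5 (only option left).
slot 4's domain is down to {1}, so slot 4 = 1.
Determined: slot 1=5, slot 4=1. The other slots each still have more than one consistent value. That makes 2.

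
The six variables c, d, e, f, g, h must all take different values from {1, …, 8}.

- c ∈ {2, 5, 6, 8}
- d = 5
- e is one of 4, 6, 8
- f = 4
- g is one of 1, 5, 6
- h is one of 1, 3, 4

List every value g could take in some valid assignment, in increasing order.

d must be 5 (only option left). Remove 5 from c, g.
f has just one choice, so f = 4. Eliminate 4 elsewhere: e, h.
No further eliminations apply; g can still be any of 1, 6.

1, 6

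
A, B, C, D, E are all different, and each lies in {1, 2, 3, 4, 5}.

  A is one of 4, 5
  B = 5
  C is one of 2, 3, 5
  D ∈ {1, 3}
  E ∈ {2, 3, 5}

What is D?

B must be 5 (only option left). Strike 5 from A, C, E.
A's domain is down to {4}, so A = 4.
The 3 still-open variables together cover exactly {1, 2, 3} — 3 values for 3 variables — and 1 appears only in D's list, so D = 1.

1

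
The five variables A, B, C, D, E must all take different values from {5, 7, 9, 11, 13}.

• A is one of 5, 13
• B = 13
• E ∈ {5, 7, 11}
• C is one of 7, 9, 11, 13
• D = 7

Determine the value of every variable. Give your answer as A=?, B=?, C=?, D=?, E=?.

A=5, B=13, C=9, D=7, E=11

B's domain is down to {13}, so B = 13. So A, C can't be 13.
D must be 7 (only option left). So C, E can't be 7.
A has just one choice, so A = 5. Strike 5 from E.
E must be 11 (only option left). So C can't be 11.
That leaves C = 9.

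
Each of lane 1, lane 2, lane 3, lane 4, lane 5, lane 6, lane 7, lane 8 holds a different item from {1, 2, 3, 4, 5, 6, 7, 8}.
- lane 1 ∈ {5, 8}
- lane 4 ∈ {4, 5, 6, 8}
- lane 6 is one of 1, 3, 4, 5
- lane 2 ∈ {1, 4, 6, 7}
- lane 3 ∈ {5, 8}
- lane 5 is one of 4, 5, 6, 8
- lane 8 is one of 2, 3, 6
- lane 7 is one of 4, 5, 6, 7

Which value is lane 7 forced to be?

7

The 8 variables draw from only 8 values {1, 2, 3, 4, 5, 6, 7, 8}, so each is used; only lane 8 can be 2, hence lane 8 = 2.
Among the 7 still-open variables, 3 fits only lane 6 (and all 7 values in {1, 3, 4, 5, 6, 7, 8} must be used), so lane 6 = 3.
Among the 6 still-open variables, 1 fits only lane 2 (and all 6 values in {1, 4, 5, 6, 7, 8} must be used), so lane 2 = 1.
The 5 still-open variables draw from only 5 values {4, 5, 6, 7, 8}, so each is used; only lane 7 can be 7, hence lane 7 = 7.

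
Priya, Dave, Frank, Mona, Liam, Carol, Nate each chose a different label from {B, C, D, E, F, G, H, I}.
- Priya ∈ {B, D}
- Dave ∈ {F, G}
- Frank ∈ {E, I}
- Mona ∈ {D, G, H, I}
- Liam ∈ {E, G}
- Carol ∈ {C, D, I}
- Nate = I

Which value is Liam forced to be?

G

Nate has just one choice, so Nate = I. So Frank, Mona, Carol can't be I.
That leaves Frank = E. Strike E from Liam.
So Liam = G.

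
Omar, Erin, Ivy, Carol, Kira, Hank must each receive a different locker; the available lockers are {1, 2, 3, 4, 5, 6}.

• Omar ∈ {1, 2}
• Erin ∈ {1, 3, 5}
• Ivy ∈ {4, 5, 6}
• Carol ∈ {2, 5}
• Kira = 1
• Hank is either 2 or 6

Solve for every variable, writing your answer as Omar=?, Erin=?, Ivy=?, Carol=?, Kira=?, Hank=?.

Omar=2, Erin=3, Ivy=4, Carol=5, Kira=1, Hank=6

Kira must be 1 (only option left). Remove 1 from Omar, Erin.
Omar must be 2 (only option left). So Carol, Hank can't be 2.
Carol must be 5 (only option left). Eliminate 5 elsewhere: Erin, Ivy.
Hank's domain is down to {6}, so Hank = 6. Strike 6 from Ivy.
Erin has just one choice, so Erin = 3.
Ivy's domain is down to {4}, so Ivy = 4.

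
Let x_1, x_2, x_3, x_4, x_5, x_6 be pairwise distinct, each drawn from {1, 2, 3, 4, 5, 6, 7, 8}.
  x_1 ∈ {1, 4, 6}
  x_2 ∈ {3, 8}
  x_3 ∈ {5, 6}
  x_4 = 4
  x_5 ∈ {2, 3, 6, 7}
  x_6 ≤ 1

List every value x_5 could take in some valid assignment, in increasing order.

2, 3, 7

x_4's domain is down to {4}, so x_4 = 4. Strike 4 from x_1.
x_6 has just one choice, so x_6 = 1. Strike 1 from x_1.
x_1 has just one choice, so x_1 = 6. Remove 6 from x_3, x_5.
x_3 has just one choice, so x_3 = 5.
No further eliminations apply; x_5 can still be any of 2, 3, 7.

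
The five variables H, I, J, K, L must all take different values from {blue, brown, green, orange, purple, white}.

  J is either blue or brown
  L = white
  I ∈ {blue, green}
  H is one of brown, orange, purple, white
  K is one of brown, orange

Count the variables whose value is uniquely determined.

1

L's domain is down to {white}, so L = white. So H can't be white.
Determined: L=white. The other variables each still have more than one consistent value. That makes 1.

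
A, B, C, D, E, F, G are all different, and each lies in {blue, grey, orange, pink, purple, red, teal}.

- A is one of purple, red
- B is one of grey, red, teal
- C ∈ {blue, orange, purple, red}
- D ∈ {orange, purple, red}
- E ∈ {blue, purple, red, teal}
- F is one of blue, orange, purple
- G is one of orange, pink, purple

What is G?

pink

The 7 variables draw from only 7 values {blue, grey, orange, pink, purple, red, teal}, so each is used; only B can be grey, hence B = grey.
Among the 6 still-open variables, pink fits only G (and all 6 values in {blue, orange, pink, purple, red, teal} must be used), so G = pink.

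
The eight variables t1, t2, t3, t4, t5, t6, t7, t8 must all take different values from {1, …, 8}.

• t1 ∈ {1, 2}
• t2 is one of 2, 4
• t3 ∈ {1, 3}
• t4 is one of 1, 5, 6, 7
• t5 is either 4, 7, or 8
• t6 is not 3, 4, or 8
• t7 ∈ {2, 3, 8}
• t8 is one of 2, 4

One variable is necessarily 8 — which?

t2 and t8 between them cover only {2, 4} — a naked pair. Remove those values from t1, t5, t6, t7.
t1 has just one choice, so t1 = 1. Eliminate 1 elsewhere: t3, t4, t6.
That leaves t3 = 3. Eliminate 3 elsewhere: t7.
So 8 goes to t7.

t7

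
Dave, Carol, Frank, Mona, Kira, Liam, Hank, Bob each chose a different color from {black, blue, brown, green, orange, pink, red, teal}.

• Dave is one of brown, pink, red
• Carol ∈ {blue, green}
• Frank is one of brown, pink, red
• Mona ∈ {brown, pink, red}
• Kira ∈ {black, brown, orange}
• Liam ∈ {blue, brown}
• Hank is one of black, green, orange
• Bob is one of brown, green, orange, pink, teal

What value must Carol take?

green

The 8 variables together cover exactly {black, blue, brown, green, orange, pink, red, teal} — 8 values for 8 variables — and teal appears only in Bob's list, so Bob = teal.
Dave, Frank, Mona between them cover only {brown, pink, red} — a naked triple. Remove those values from Kira, Liam.
Liam has just one choice, so Liam = blue. Remove blue from Carol.
So Carol = green.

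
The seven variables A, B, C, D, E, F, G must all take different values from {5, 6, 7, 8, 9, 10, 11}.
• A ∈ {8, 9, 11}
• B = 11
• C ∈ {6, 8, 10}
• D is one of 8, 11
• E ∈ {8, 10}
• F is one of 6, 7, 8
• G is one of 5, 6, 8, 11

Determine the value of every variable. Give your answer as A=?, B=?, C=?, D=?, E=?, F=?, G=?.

B must be 11 (only option left). So A, D, G can't be 11.
D's domain is down to {8}, so D = 8. Strike 8 from A, C, E, F, G.
E must be 10 (only option left). Eliminate 10 elsewhere: C.
A must be 9 (only option left).
C must be 6 (only option left). Strike 6 from F, G.
F's domain is down to {7}, so F = 7.
That leaves G = 5.

A=9, B=11, C=6, D=8, E=10, F=7, G=5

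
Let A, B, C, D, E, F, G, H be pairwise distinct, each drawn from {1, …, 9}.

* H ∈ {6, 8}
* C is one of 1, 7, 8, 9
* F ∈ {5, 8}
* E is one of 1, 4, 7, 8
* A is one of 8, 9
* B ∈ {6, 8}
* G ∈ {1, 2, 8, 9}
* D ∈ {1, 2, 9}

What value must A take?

9

The 8 variables draw from only 8 values {1, 2, 4, 5, 6, 7, 8, 9}, so each is used; only E can be 4, hence E = 4.
Among the 7 still-open variables, 5 fits only F (and all 7 values in {1, 2, 5, 6, 7, 8, 9} must be used), so F = 5.
Among the 6 still-open variables, 7 fits only C (and all 6 values in {1, 2, 6, 7, 8, 9} must be used), so C = 7.
The 2 variables B and H are confined to {6, 8}, which locks those values in; drop them from A, G.
So A = 9.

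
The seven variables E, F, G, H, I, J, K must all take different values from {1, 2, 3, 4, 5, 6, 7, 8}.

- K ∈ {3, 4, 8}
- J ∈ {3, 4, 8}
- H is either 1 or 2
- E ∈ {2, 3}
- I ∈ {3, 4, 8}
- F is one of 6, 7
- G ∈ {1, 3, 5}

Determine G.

5

The 3 variables I, J, K are confined to {3, 4, 8}, which locks those values in; drop them from E, G.
E has just one choice, so E = 2. Strike 2 from H.
That leaves H = 1. So G can't be 1.
So G = 5.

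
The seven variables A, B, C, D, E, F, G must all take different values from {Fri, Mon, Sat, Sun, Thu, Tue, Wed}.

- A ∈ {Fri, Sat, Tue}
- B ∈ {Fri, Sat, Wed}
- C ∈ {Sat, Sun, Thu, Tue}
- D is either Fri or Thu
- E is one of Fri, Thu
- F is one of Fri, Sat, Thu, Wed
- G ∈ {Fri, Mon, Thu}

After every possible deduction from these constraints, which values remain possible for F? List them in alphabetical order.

Sat, Wed

The 7 variables together cover exactly {Fri, Mon, Sat, Sun, Thu, Tue, Wed} — 7 values for 7 variables — and Mon appears only in G's list, so G = Mon.
The 6 still-open variables together cover exactly {Fri, Sat, Sun, Thu, Tue, Wed} — 6 values for 6 variables — and Sun appears only in C's list, so C = Sun.
The 5 still-open variables together cover exactly {Fri, Sat, Thu, Tue, Wed} — 5 values for 5 variables — and Tue appears only in A's list, so A = Tue.
The 2 variables D and E are confined to {Fri, Thu}, which locks those values in; drop them from B, F.
No further eliminations apply; F can still be any of Sat, Wed.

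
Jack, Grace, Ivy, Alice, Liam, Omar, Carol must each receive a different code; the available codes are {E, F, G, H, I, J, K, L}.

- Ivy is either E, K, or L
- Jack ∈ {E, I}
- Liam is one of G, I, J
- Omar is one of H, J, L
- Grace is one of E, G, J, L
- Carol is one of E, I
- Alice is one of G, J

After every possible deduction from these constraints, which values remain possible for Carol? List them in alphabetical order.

Among the 7 variables, H fits only Omar (and all 7 values in {E, G, H, I, J, K, L} must be used), so Omar = H.
The 6 still-open variables together cover exactly {E, G, I, J, K, L} — 6 values for 6 variables — and K appears only in Ivy's list, so Ivy = K.
Among the 5 still-open variables, L fits only Grace (and all 5 values in {E, G, I, J, L} must be used), so Grace = L.
The 2 variables Jack and Carol are confined to {E, I}, which locks those values in; drop them from Liam.
No further eliminations apply; Carol can still be any of E, I.

E, I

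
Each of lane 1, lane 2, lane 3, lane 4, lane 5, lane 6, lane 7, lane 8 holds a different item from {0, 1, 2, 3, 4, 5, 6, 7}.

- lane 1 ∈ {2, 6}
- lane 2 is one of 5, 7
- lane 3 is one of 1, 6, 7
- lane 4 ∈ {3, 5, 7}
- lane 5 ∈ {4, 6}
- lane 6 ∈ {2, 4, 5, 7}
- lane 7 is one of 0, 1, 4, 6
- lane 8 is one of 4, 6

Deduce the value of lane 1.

2

The 8 variables draw from only 8 values {0, 1, 2, 3, 4, 5, 6, 7}, so each is used; only lane 7 can be 0, hence lane 7 = 0.
Among the 7 still-open variables, 1 fits only lane 3 (and all 7 values in {1, 2, 3, 4, 5, 6, 7} must be used), so lane 3 = 1.
The 6 still-open variables together cover exactly {2, 3, 4, 5, 6, 7} — 6 values for 6 variables — and 3 appears only in lane 4's list, so lane 4 = 3.
The 2 variables lane 5 and lane 8 are confined to {4, 6}, which locks those values in; drop them from lane 1, lane 6.
So lane 1 = 2.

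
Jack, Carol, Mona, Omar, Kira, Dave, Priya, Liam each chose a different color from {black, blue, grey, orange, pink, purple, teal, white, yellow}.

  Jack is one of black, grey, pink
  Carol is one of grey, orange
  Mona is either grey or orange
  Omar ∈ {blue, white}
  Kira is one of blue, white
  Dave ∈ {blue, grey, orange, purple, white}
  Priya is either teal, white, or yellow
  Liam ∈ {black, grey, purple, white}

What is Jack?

pink

The 2 variables Carol and Mona are confined to {grey, orange}, which locks those values in; drop them from Jack, Dave, Liam.
Omar and Kira between them cover only {blue, white} — a naked pair. Remove those values from Dave, Priya, Liam.
Dave must be purple (only option left). Remove purple from Liam.
Liam has just one choice, so Liam = black. Remove black from Jack.
So Jack = pink.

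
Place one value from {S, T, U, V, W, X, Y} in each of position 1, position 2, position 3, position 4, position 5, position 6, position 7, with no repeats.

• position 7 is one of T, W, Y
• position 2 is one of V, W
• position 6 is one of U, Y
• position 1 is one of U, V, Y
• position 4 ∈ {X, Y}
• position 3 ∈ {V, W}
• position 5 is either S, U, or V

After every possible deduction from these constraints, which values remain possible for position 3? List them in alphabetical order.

The 7 variables draw from only 7 values {S, T, U, V, W, X, Y}, so each is used; only position 5 can be S, hence position 5 = S.
The 6 still-open variables draw from only 6 values {T, U, V, W, X, Y}, so each is used; only position 7 can be T, hence position 7 = T.
Among the 5 still-open variables, X fits only position 4 (and all 5 values in {U, V, W, X, Y} must be used), so position 4 = X.
The 2 variables position 2 and position 3 are confined to {V, W}, which locks those values in; drop them from position 1.
No further eliminations apply; position 3 can still be any of V, W.

V, W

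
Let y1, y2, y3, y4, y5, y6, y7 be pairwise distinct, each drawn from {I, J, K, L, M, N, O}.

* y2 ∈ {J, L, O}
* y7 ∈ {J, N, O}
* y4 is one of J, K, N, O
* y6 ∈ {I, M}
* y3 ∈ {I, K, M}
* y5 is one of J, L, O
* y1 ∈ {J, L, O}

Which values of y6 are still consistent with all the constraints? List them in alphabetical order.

I, M

The 3 variables y1, y2, y5 are confined to {J, L, O}, which locks those values in; drop them from y4, y7.
That leaves y7 = N. Eliminate N elsewhere: y4.
That leaves y4 = K. So y3 can't be K.
No further eliminations apply; y6 can still be any of I, M.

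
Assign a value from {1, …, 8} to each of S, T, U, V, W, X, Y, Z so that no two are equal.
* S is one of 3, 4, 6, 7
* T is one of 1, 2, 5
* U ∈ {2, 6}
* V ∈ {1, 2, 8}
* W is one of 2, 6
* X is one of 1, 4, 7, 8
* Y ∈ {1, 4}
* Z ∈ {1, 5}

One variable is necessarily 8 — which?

V

Among the 8 variables, 3 fits only S (and all 8 values in {1, 2, 3, 4, 5, 6, 7, 8} must be used), so S = 3.
The 7 still-open variables draw from only 7 values {1, 2, 4, 5, 6, 7, 8}, so each is used; only X can be 7, hence X = 7.
The 6 still-open variables draw from only 6 values {1, 2, 4, 5, 6, 8}, so each is used; only Y can be 4, hence Y = 4.
Among the 5 still-open variables, 8 fits only V (and all 5 values in {1, 2, 5, 6, 8} must be used), so V = 8.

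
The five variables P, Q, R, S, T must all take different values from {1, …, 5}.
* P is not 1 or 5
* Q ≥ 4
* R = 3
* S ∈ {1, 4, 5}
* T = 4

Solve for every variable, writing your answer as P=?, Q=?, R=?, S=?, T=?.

R's domain is down to {3}, so R = 3. Eliminate 3 elsewhere: P.
That leaves T = 4. Eliminate 4 elsewhere: P, Q, S.
P has just one choice, so P = 2.
That leaves Q = 5. So S can't be 5.
S has just one choice, so S = 1.

P=2, Q=5, R=3, S=1, T=4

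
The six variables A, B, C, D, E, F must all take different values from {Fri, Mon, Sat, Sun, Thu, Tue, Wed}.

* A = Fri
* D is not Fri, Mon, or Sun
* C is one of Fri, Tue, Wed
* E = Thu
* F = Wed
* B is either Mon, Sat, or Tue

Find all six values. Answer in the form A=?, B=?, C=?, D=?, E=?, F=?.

A=Fri, B=Mon, C=Tue, D=Sat, E=Thu, F=Wed

A's domain is down to {Fri}, so A = Fri. Strike Fri from C.
E must be Thu (only option left). So D can't be Thu.
F must be Wed (only option left). Eliminate Wed elsewhere: C, D.
C's domain is down to {Tue}, so C = Tue. So B, D can't be Tue.
D has just one choice, so D = Sat. Remove Sat from B.
B has just one choice, so B = Mon.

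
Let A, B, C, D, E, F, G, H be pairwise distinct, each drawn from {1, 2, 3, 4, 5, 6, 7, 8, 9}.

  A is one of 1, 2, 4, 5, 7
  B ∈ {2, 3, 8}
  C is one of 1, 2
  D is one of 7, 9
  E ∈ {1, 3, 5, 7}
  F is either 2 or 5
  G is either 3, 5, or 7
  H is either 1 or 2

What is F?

5

The 8 variables together cover exactly {1, 2, 3, 4, 5, 7, 8, 9} — 8 values for 8 variables — and 4 appears only in A's list, so A = 4.
The 7 still-open variables together cover exactly {1, 2, 3, 5, 7, 8, 9} — 7 values for 7 variables — and 8 appears only in B's list, so B = 8.
The 6 still-open variables draw from only 6 values {1, 2, 3, 5, 7, 9}, so each is used; only D can be 9, hence D = 9.
C and H share exactly the 2 values {1, 2}; by pigeonhole those values go to them, so strike 1, 2 from E, F.
So F = 5.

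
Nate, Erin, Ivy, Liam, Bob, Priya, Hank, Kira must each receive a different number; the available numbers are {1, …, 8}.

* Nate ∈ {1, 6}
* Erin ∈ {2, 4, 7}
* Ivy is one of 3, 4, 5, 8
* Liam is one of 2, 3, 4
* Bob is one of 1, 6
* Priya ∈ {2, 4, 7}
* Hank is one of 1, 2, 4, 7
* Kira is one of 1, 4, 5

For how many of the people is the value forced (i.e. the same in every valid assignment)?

3

The 8 variables together cover exactly {1, 2, 3, 4, 5, 6, 7, 8} — 8 values for 8 variables — and 8 appears only in Ivy's list, so Ivy = 8.
Among the 7 still-open variables, 3 fits only Liam (and all 7 values in {1, 2, 3, 4, 5, 6, 7} must be used), so Liam = 3.
The 6 still-open variables together cover exactly {1, 2, 4, 5, 6, 7} — 6 values for 6 variables — and 5 appears only in Kira's list, so Kira = 5.
Nate and Bob share exactly the 2 values {1, 6}; by pigeonhole those values go to them, so strike 1, 6 from Hank.
Determined: Ivy=8, Liam=3, Kira=5. The other people each still have more than one consistent value. That makes 3.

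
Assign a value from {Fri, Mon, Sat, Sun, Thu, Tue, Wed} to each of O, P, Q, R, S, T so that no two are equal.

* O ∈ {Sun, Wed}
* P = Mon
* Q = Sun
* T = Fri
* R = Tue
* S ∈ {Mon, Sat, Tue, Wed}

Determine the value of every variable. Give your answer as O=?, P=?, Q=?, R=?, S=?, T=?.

O=Wed, P=Mon, Q=Sun, R=Tue, S=Sat, T=Fri

P's domain is down to {Mon}, so P = Mon. Remove Mon from S.
Q has just one choice, so Q = Sun. Remove Sun from O.
R has just one choice, so R = Tue. Eliminate Tue elsewhere: S.
T has just one choice, so T = Fri.
O must be Wed (only option left). Remove Wed from S.
S's domain is down to {Sat}, so S = Sat.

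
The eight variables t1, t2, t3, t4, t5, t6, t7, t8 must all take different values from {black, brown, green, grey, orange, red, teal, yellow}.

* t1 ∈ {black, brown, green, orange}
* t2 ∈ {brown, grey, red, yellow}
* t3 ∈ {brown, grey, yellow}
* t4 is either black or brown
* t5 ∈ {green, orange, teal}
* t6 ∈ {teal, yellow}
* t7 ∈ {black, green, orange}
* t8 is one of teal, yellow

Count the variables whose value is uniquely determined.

2

Among the 8 variables, red fits only t2 (and all 8 values in {black, brown, green, grey, orange, red, teal, yellow} must be used), so t2 = red.
The 7 still-open variables together cover exactly {black, brown, green, grey, orange, teal, yellow} — 7 values for 7 variables — and grey appears only in t3's list, so t3 = grey.
t6 and t8 share exactly the 2 values {teal, yellow}; by pigeonhole those values go to them, so strike teal, yellow from t5.
Determined: t2=red, t3=grey. The other variables each still have more than one consistent value. That makes 2.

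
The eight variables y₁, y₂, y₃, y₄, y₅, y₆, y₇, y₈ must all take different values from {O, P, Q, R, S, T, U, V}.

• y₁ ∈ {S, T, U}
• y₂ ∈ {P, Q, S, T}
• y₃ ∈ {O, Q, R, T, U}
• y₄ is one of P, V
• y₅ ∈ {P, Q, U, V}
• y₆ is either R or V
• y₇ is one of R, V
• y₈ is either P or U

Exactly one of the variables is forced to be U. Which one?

y₈

The 8 variables draw from only 8 values {O, P, Q, R, S, T, U, V}, so each is used; only y₃ can be O, hence y₃ = O.
y₆ and y₇ share exactly the 2 values {R, V}; by pigeonhole those values go to them, so strike R, V from y₄, y₅.
y₄ must be P (only option left). Eliminate P elsewhere: y₂, y₅, y₈.
So U goes to y₈.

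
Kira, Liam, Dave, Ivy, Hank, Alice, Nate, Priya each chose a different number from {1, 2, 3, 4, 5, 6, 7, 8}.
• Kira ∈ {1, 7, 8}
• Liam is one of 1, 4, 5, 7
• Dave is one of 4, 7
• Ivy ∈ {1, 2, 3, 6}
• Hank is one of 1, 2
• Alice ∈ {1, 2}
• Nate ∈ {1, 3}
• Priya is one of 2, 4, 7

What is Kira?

Among the 8 variables, 5 fits only Liam (and all 8 values in {1, 2, 3, 4, 5, 6, 7, 8} must be used), so Liam = 5.
Among the 7 still-open variables, 6 fits only Ivy (and all 7 values in {1, 2, 3, 4, 6, 7, 8} must be used), so Ivy = 6.
Among the 6 still-open variables, 3 fits only Nate (and all 6 values in {1, 2, 3, 4, 7, 8} must be used), so Nate = 3.
The 5 still-open variables draw from only 5 values {1, 2, 4, 7, 8}, so each is used; only Kira can be 8, hence Kira = 8.

8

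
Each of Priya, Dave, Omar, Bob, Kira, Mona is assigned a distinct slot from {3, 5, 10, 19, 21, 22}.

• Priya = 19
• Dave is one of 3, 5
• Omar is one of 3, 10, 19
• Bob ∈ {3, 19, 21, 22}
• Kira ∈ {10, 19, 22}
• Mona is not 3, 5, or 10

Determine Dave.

5

Priya has just one choice, so Priya = 19. Eliminate 19 elsewhere: Omar, Bob, Kira, Mona.
Among the 5 still-open variables, 5 fits only Dave (and all 5 values in {3, 5, 10, 21, 22} must be used), so Dave = 5.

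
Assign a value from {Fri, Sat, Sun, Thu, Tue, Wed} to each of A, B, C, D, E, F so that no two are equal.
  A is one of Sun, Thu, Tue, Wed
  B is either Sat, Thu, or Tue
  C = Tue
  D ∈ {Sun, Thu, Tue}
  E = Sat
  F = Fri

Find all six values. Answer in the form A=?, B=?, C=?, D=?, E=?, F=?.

C must be Tue (only option left). Strike Tue from A, B, D.
E's domain is down to {Sat}, so E = Sat. Eliminate Sat elsewhere: B.
F has just one choice, so F = Fri.
That leaves B = Thu. Strike Thu from A, D.
D's domain is down to {Sun}, so D = Sun. Remove Sun from A.
A must be Wed (only option left).

A=Wed, B=Thu, C=Tue, D=Sun, E=Sat, F=Fri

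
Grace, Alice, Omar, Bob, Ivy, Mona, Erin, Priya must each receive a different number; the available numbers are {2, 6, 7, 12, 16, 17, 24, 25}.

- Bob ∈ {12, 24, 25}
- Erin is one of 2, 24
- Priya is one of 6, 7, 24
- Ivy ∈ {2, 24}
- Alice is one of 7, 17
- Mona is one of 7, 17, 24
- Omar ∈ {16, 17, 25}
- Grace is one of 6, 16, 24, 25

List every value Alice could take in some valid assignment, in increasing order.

The 8 variables draw from only 8 values {2, 6, 7, 12, 16, 17, 24, 25}, so each is used; only Bob can be 12, hence Bob = 12.
The 2 variables Ivy and Erin are confined to {2, 24}, which locks those values in; drop them from Grace, Mona, Priya.
The 2 variables Alice and Mona are confined to {7, 17}, which locks those values in; drop them from Omar, Priya.
Priya's domain is down to {6}, so Priya = 6. So Grace can't be 6.
No further eliminations apply; Alice can still be any of 7, 17.

7, 17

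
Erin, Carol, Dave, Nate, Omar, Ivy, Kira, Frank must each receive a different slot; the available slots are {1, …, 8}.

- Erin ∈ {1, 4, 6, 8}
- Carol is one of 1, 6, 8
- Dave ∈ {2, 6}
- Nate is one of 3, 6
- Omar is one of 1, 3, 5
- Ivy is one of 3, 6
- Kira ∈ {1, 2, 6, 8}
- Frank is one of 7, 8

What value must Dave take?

2

The 8 variables draw from only 8 values {1, 2, 3, 4, 5, 6, 7, 8}, so each is used; only Erin can be 4, hence Erin = 4.
The 7 still-open variables together cover exactly {1, 2, 3, 5, 6, 7, 8} — 7 values for 7 variables — and 5 appears only in Omar's list, so Omar = 5.
Among the 6 still-open variables, 7 fits only Frank (and all 6 values in {1, 2, 3, 6, 7, 8} must be used), so Frank = 7.
Nate and Ivy share exactly the 2 values {3, 6}; by pigeonhole those values go to them, so strike 3, 6 from Carol, Dave, Kira.
So Dave = 2.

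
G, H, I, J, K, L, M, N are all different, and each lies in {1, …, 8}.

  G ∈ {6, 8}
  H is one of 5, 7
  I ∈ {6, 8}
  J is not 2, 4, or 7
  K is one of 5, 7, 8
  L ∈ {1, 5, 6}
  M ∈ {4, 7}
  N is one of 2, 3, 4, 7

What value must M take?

4

The 8 variables draw from only 8 values {1, 2, 3, 4, 5, 6, 7, 8}, so each is used; only N can be 2, hence N = 2.
The 7 still-open variables together cover exactly {1, 3, 4, 5, 6, 7, 8} — 7 values for 7 variables — and 3 appears only in J's list, so J = 3.
Among the 6 still-open variables, 1 fits only L (and all 6 values in {1, 4, 5, 6, 7, 8} must be used), so L = 1.
Among the 5 still-open variables, 4 fits only M (and all 5 values in {4, 5, 6, 7, 8} must be used), so M = 4.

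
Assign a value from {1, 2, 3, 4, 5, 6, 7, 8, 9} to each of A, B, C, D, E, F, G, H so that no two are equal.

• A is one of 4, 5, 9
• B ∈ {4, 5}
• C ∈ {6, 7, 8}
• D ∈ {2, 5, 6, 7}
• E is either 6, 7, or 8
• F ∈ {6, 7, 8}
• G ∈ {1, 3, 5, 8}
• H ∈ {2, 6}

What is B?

The 3 variables C, E, F are confined to {6, 7, 8}, which locks those values in; drop them from D, G, H.
H's domain is down to {2}, so H = 2. Remove 2 from D.
D must be 5 (only option left). Strike 5 from A, B, G.
So B = 4.

4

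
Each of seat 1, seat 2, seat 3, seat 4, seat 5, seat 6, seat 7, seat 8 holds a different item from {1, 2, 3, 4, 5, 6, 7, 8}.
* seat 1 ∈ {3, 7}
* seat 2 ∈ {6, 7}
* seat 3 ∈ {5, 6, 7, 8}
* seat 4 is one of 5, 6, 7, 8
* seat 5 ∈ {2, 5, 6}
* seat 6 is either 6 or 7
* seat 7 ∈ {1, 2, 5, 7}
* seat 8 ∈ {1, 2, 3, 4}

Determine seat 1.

Among the 8 variables, 4 fits only seat 8 (and all 8 values in {1, 2, 3, 4, 5, 6, 7, 8} must be used), so seat 8 = 4.
Among the 7 still-open variables, 1 fits only seat 7 (and all 7 values in {1, 2, 3, 5, 6, 7, 8} must be used), so seat 7 = 1.
The 6 still-open variables draw from only 6 values {2, 3, 5, 6, 7, 8}, so each is used; only seat 5 can be 2, hence seat 5 = 2.
The 5 still-open variables together cover exactly {3, 5, 6, 7, 8} — 5 values for 5 variables — and 3 appears only in seat 1's list, so seat 1 = 3.

3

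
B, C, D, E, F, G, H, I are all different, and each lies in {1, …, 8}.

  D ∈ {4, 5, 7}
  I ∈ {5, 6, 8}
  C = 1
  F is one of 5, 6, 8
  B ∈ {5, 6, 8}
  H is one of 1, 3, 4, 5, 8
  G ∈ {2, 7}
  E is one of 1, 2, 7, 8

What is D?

4

C has just one choice, so C = 1. Strike 1 from E, H.
Among the 7 still-open variables, 3 fits only H (and all 7 values in {2, 3, 4, 5, 6, 7, 8} must be used), so H = 3.
Among the 6 still-open variables, 4 fits only D (and all 6 values in {2, 4, 5, 6, 7, 8} must be used), so D = 4.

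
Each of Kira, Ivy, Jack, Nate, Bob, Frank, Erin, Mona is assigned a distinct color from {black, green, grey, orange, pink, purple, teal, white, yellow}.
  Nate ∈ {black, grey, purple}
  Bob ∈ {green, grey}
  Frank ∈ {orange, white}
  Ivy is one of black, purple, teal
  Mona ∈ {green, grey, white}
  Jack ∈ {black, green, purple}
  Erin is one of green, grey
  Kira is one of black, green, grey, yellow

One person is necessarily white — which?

Mona

The 8 variables together cover exactly {black, green, grey, orange, purple, teal, white, yellow} — 8 values for 8 variables — and orange appears only in Frank's list, so Frank = orange.
Among the 7 still-open variables, teal fits only Ivy (and all 7 values in {black, green, grey, purple, teal, white, yellow} must be used), so Ivy = teal.
The 6 still-open variables together cover exactly {black, green, grey, purple, white, yellow} — 6 values for 6 variables — and white appears only in Mona's list, so Mona = white.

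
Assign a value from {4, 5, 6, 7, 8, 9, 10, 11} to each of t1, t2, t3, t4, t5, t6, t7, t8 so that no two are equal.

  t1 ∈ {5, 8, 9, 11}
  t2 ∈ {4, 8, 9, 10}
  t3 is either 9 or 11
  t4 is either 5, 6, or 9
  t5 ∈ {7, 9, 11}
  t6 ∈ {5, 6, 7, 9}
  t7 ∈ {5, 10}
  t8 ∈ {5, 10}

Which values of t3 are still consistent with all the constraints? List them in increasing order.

9, 11

The 8 variables together cover exactly {4, 5, 6, 7, 8, 9, 10, 11} — 8 values for 8 variables — and 4 appears only in t2's list, so t2 = 4.
Among the 7 still-open variables, 8 fits only t1 (and all 7 values in {5, 6, 7, 8, 9, 10, 11} must be used), so t1 = 8.
The 2 variables t7 and t8 are confined to {5, 10}, which locks those values in; drop them from t4, t6.
No further eliminations apply; t3 can still be any of 9, 11.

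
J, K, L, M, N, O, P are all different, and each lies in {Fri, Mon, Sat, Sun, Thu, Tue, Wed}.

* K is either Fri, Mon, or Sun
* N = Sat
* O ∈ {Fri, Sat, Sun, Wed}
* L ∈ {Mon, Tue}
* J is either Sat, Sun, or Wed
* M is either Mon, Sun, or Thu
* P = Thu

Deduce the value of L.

Tue

N has just one choice, so N = Sat. Eliminate Sat elsewhere: J, O.
P must be Thu (only option left). Remove Thu from M.
The 5 still-open variables together cover exactly {Fri, Mon, Sun, Tue, Wed} — 5 values for 5 variables — and Tue appears only in L's list, so L = Tue.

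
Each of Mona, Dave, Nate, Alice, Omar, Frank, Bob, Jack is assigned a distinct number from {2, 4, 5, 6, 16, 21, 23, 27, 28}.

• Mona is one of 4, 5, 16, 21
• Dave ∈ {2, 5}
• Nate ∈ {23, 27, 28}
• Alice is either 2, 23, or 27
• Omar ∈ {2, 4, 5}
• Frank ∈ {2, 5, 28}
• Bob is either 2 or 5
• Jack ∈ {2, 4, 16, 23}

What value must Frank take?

28

The 8 variables draw from only 8 values {2, 4, 5, 16, 21, 23, 27, 28}, so each is used; only Mona can be 21, hence Mona = 21.
Among the 7 still-open variables, 16 fits only Jack (and all 7 values in {2, 4, 5, 16, 23, 27, 28} must be used), so Jack = 16.
The 6 still-open variables together cover exactly {2, 4, 5, 23, 27, 28} — 6 values for 6 variables — and 4 appears only in Omar's list, so Omar = 4.
The 2 variables Dave and Bob are confined to {2, 5}, which locks those values in; drop them from Alice, Frank.
So Frank = 28.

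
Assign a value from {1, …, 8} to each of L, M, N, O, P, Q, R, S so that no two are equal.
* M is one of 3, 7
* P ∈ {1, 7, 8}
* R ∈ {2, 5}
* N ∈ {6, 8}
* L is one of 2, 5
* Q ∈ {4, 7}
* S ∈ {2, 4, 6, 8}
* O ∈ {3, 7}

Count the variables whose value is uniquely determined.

2

Among the 8 variables, 1 fits only P (and all 8 values in {1, 2, 3, 4, 5, 6, 7, 8} must be used), so P = 1.
The 2 variables L and R are confined to {2, 5}, which locks those values in; drop them from S.
The 2 variables M and O are confined to {3, 7}, which locks those values in; drop them from Q.
Q must be 4 (only option left). Strike 4 from S.
Determined: P=1, Q=4. The other variables each still have more than one consistent value. That makes 2.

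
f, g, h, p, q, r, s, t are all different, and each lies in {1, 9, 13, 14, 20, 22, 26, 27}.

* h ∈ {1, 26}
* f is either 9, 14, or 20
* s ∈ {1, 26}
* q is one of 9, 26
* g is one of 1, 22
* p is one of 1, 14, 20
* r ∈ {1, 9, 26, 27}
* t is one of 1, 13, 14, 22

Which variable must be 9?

q

The 8 variables together cover exactly {1, 9, 13, 14, 20, 22, 26, 27} — 8 values for 8 variables — and 13 appears only in t's list, so t = 13.
The 7 still-open variables together cover exactly {1, 9, 14, 20, 22, 26, 27} — 7 values for 7 variables — and 22 appears only in g's list, so g = 22.
The 6 still-open variables together cover exactly {1, 9, 14, 20, 26, 27} — 6 values for 6 variables — and 27 appears only in r's list, so r = 27.
The 2 variables h and s are confined to {1, 26}, which locks those values in; drop them from p, q.
So 9 goes to q.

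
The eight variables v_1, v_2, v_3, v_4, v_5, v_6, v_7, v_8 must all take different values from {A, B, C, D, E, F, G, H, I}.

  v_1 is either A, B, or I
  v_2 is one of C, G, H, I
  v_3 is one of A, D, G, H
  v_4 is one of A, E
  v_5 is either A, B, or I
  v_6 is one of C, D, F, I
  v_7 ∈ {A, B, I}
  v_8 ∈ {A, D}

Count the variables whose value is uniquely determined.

v_1, v_5, v_7 share exactly the 3 values {A, B, I}; by pigeonhole those values go to them, so strike A, B, I from v_2, v_3, v_4, v_6, v_8.
v_4 must be E (only option left).
That leaves v_8 = D. Strike D from v_3, v_6.
Determined: v_4=E, v_8=D. The other variables each still have more than one consistent value. That makes 2.

2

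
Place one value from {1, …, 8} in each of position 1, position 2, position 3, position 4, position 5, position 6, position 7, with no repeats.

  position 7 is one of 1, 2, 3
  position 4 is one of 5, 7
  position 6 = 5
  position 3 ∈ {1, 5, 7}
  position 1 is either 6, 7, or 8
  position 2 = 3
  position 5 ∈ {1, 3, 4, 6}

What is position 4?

position 2's domain is down to {3}, so position 2 = 3. Remove 3 from position 5, position 7.
position 6's domain is down to {5}, so position 6 = 5. So position 3, position 4 can't be 5.
So position 4 = 7.

7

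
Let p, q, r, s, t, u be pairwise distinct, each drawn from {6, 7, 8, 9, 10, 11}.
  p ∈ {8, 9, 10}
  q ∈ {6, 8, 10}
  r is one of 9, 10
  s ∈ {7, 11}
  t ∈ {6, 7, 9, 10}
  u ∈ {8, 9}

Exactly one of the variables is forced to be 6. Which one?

Among the 6 variables, 11 fits only s (and all 6 values in {6, 7, 8, 9, 10, 11} must be used), so s = 11.
Among the 5 still-open variables, 7 fits only t (and all 5 values in {6, 7, 8, 9, 10} must be used), so t = 7.
The 4 still-open variables draw from only 4 values {6, 8, 9, 10}, so each is used; only q can be 6, hence q = 6.

q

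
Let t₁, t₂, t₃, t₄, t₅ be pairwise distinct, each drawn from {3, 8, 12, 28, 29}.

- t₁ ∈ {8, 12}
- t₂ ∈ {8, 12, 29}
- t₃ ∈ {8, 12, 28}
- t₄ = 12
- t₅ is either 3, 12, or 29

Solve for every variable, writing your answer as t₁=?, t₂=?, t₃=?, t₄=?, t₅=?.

t₁=8, t₂=29, t₃=28, t₄=12, t₅=3

t₄'s domain is down to {12}, so t₄ = 12. Strike 12 from t₁, t₂, t₃, t₅.
t₁ has just one choice, so t₁ = 8. Remove 8 from t₂, t₃.
t₂ has just one choice, so t₂ = 29. So t₅ can't be 29.
t₃ must be 28 (only option left).
That leaves t₅ = 3.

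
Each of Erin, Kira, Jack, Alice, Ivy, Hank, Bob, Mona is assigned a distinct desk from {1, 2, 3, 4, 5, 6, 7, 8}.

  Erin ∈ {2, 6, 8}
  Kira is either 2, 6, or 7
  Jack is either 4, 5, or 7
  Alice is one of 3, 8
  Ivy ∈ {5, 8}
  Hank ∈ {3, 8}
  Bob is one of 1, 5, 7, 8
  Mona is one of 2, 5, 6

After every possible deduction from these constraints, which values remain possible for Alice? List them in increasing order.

3, 8

Among the 8 variables, 1 fits only Bob (and all 8 values in {1, 2, 3, 4, 5, 6, 7, 8} must be used), so Bob = 1.
Among the 7 still-open variables, 4 fits only Jack (and all 7 values in {2, 3, 4, 5, 6, 7, 8} must be used), so Jack = 4.
Among the 6 still-open variables, 7 fits only Kira (and all 6 values in {2, 3, 5, 6, 7, 8} must be used), so Kira = 7.
The 2 variables Alice and Hank are confined to {3, 8}, which locks those values in; drop them from Erin, Ivy.
Ivy has just one choice, so Ivy = 5. Remove 5 from Mona.
No further eliminations apply; Alice can still be any of 3, 8.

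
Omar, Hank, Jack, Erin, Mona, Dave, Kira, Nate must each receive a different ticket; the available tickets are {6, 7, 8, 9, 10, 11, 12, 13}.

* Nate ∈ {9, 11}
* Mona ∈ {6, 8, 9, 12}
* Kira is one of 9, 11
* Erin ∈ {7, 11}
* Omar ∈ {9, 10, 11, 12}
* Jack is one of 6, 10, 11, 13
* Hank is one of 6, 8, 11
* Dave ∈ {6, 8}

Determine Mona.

The 8 variables draw from only 8 values {6, 7, 8, 9, 10, 11, 12, 13}, so each is used; only Erin can be 7, hence Erin = 7.
The 7 still-open variables together cover exactly {6, 8, 9, 10, 11, 12, 13} — 7 values for 7 variables — and 13 appears only in Jack's list, so Jack = 13.
The 6 still-open variables draw from only 6 values {6, 8, 9, 10, 11, 12}, so each is used; only Omar can be 10, hence Omar = 10.
The 5 still-open variables draw from only 5 values {6, 8, 9, 11, 12}, so each is used; only Mona can be 12, hence Mona = 12.

12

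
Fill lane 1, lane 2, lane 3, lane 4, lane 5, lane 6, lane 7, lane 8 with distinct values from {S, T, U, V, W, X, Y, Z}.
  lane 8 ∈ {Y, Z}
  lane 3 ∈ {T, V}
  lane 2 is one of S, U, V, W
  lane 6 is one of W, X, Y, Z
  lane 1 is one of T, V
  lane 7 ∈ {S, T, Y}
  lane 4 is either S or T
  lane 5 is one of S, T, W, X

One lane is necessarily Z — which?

The 8 variables draw from only 8 values {S, T, U, V, W, X, Y, Z}, so each is used; only lane 2 can be U, hence lane 2 = U.
lane 1 and lane 3 share exactly the 2 values {T, V}; by pigeonhole those values go to them, so strike T, V from lane 4, lane 5, lane 7.
lane 4's domain is down to {S}, so lane 4 = S. So lane 5, lane 7 can't be S.
That leaves lane 7 = Y. Strike Y from lane 6, lane 8.
So Z goes to lane 8.

lane 8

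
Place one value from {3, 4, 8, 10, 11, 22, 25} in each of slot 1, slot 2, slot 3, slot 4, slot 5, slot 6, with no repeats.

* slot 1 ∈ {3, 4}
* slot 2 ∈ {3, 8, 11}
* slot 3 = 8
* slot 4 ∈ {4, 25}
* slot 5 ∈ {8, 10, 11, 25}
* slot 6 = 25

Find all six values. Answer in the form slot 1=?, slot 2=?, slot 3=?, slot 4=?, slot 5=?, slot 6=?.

slot 3's domain is down to {8}, so slot 3 = 8. Eliminate 8 elsewhere: slot 2, slot 5.
slot 6 has just one choice, so slot 6 = 25. Strike 25 from slot 4, slot 5.
slot 4 has just one choice, so slot 4 = 4. Eliminate 4 elsewhere: slot 1.
slot 1 must be 3 (only option left). Remove 3 from slot 2.
slot 2 has just one choice, so slot 2 = 11. Eliminate 11 elsewhere: slot 5.
slot 5's domain is down to {10}, so slot 5 = 10.

slot 1=3, slot 2=11, slot 3=8, slot 4=4, slot 5=10, slot 6=25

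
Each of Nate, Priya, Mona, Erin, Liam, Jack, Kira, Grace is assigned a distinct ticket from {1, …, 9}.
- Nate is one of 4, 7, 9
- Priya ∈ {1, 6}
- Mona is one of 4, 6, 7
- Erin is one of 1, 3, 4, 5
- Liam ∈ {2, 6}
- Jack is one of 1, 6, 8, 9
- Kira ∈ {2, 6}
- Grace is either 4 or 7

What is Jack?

8

Liam and Kira share exactly the 2 values {2, 6}; by pigeonhole those values go to them, so strike 2, 6 from Priya, Mona, Jack.
Priya must be 1 (only option left). Remove 1 from Erin, Jack.
Mona and Grace share exactly the 2 values {4, 7}; by pigeonhole those values go to them, so strike 4, 7 from Nate, Erin.
Nate must be 9 (only option left). So Jack can't be 9.
So Jack = 8.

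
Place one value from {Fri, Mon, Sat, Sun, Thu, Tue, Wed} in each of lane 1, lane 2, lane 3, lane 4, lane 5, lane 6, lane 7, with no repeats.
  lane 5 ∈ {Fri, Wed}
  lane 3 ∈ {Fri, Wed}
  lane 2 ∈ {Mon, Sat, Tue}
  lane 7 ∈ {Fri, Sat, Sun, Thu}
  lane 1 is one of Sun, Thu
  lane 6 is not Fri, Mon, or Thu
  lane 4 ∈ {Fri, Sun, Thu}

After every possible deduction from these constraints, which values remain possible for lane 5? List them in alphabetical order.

The 7 variables together cover exactly {Fri, Mon, Sat, Sun, Thu, Tue, Wed} — 7 values for 7 variables — and Mon appears only in lane 2's list, so lane 2 = Mon.
The 6 still-open variables draw from only 6 values {Fri, Sat, Sun, Thu, Tue, Wed}, so each is used; only lane 6 can be Tue, hence lane 6 = Tue.
The 5 still-open variables together cover exactly {Fri, Sat, Sun, Thu, Wed} — 5 values for 5 variables — and Sat appears only in lane 7's list, so lane 7 = Sat.
lane 3 and lane 5 share exactly the 2 values {Fri, Wed}; by pigeonhole those values go to them, so strike Fri, Wed from lane 4.
No further eliminations apply; lane 5 can still be any of Fri, Wed.

Fri, Wed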